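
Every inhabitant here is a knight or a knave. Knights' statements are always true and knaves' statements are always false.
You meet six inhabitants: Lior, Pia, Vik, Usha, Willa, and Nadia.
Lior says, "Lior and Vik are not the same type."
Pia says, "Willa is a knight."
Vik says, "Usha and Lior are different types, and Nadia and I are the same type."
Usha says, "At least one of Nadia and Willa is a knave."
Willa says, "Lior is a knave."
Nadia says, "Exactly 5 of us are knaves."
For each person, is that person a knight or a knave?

As a knight, Lior's statement "Lior and Vik are not the same type" should be true; it is.
Pia (knave): "Willa is a knight" — false. ✓
Vik is a knave, so "Usha and Lior are different types, and Nadia and I are the same type" must be false — and it is.
Usha is a knight, and the claim "at least one of Nadia and Willa is a knave" is indeed true.
Willa is a knave, so "Lior is a knave" must be false — and it is.
Nadia is a knave, so "exactly 5 of us are knaves" must be false — and it is.

Lior is a knight, Pia is a knave, Vik is a knave, Usha is a knight, Willa is a knave, and Nadia is a knave.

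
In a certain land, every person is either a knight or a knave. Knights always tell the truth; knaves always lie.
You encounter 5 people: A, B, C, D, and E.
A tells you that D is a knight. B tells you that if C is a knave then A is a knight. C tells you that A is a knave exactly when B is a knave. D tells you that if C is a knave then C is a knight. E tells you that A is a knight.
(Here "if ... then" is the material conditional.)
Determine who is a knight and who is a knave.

A is a knight, B is a knight, C is a knight, D is a knight, and E is a knight.

Suppose A is a knave. Then A's statement "D is a knight" would have to be false. Checking the 16 ways to assign the others, none is consistent with every speaker.
(For instance, with B=knight, C=knight, D=knight, E=knight, A's claim "D is a knight" comes out true where it would need to be false.)
So A must be a knight, making "D is a knight" true. Taking A=knight, B=knight, C=knight, D=knight, E=knight, each remaining statement checks out:
  B (knight): "if C is a knave then A is a knight" — true. ✓
  C (knight): "A is a knave exactly when B is a knave" — true. ✓
  D (knight): "if C is a knave then C is a knight" — true. ✓
  E (knight): "A is a knight" — true. ✓
This is the unique consistent assignment.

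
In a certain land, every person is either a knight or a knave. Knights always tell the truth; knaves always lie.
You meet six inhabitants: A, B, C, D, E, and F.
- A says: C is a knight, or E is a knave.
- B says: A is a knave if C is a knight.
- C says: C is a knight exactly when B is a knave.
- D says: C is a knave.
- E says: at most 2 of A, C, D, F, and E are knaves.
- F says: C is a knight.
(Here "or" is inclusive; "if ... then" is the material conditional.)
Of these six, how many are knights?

4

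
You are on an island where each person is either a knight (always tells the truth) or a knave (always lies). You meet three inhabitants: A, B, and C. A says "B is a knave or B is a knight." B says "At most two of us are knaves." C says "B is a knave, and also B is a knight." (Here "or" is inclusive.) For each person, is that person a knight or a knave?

A is a knight, B is a knight, and C is a knave.

Since A is a knight, "B is a knave or B is a knight" needs to be true, which holds.
B is a knight, and the claim "at most two of us are knaves" is indeed true.
As a knave, C's statement "B is a knave, and also B is a knight" should be False; it is.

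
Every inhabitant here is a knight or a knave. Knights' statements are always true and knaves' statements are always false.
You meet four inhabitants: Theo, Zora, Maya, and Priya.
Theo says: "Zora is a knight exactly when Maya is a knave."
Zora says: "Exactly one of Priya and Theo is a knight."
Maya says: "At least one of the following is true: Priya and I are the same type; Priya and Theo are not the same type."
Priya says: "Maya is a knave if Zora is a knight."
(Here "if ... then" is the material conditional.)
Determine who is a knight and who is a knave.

Theo is a knight, Zora is a knave, Maya is a knight, and Priya is a knight.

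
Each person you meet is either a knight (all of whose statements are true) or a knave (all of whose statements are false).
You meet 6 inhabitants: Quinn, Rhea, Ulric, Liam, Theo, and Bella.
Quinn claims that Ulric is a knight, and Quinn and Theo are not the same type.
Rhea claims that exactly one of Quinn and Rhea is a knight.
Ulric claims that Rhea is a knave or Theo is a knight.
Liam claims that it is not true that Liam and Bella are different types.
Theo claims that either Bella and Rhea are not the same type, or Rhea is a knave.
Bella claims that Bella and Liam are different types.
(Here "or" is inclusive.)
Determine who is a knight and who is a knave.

Quinn is a knave, Rhea is a knight, Ulric is a knave, Liam is a knave, Theo is a knave, and Bella is a knight.

As a knave, Quinn's statement "Ulric is a knight, and Quinn and Theo are not the same type" should be False; it is.
Rhea is a knight, and the claim "exactly one of Quinn and Rhea is a knight" is indeed True.
As a knave, Ulric's statement "Rhea is a knave or Theo is a knight" should be False; it is.
Since Liam is a knave, "it is not true that Liam and Bella are different types" needs to be False, which holds.
Theo is a knave, so "either Bella and Rhea are not the same type, or Rhea is a knave" must be False — and it is.
Bella (knight): "Bella and Liam are different types" — True. ✓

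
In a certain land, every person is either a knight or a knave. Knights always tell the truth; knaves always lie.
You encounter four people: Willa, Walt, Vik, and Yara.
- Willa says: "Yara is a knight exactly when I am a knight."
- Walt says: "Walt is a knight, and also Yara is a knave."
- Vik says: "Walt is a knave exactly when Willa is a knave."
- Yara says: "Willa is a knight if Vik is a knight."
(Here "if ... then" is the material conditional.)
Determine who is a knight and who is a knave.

Willa is a knight, Walt is a knave, Vik is a knave, and Yara is a knight.

Willa is a knight, and the claim "Yara is a knight exactly when I am a knight" is indeed True.
Walt (knave): "Walt is a knight, and also Yara is a knave" — False. ✓
Vik is a knave; "Walt is a knave exactly when Willa is a knave" is False, as required.
Yara is a knight; "Willa is a knight if Vik is a knight" is True, as required.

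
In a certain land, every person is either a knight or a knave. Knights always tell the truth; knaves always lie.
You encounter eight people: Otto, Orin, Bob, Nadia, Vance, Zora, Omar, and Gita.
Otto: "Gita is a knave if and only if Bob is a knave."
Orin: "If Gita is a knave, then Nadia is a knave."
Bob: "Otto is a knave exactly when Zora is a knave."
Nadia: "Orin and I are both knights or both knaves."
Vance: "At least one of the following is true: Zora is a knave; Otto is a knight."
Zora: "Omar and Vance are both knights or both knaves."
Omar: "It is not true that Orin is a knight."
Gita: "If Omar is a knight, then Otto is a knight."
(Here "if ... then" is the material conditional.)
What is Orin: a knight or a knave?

Orin is a knight.

Consistent assignments: {Otto=knave, Orin=knight, Bob=knave, Nadia=knight, Vance=knave, Zora=knight, Omar=knave, Gita=knight}; {Otto=knave, Orin=knight, Bob=knave, Nadia=knave, Vance=knave, Zora=knight, Omar=knave, Gita=knight}
In every consistent assignment, Orin is a knight.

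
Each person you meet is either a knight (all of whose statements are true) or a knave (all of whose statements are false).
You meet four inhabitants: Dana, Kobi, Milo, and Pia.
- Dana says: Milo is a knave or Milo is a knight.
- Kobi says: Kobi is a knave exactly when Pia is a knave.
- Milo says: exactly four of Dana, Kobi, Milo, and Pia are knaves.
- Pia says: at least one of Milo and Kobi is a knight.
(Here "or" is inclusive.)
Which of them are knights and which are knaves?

Knights: Dana, Kobi, and Pia. Knaves: Milo.

Suppose Dana is a knave. Then Dana's statement "Milo is a knave or Milo is a knight" would have to be false. Checking the 8 ways to assign the others, none is consistent with every speaker.
(For instance, with Kobi=knight, Milo=knave, Pia=knight, Dana's claim "Milo is a knave or Milo is a knight" comes out true where it would need to be false.)
So Dana must be a knight, making "Milo is a knave or Milo is a knight" true. Taking Dana=knight, Kobi=knight, Milo=knave, Pia=knight, each remaining statement checks out:
  Kobi (knight): "Kobi is a knave exactly when Pia is a knave" — true. ✓
  Milo (knave): "exactly four of Dana, Kobi, Milo, and Pia are knaves" — false. ✓
  Pia (knight): "at least one of Milo and Kobi is a knight" — true. ✓
This is the unique consistent assignment.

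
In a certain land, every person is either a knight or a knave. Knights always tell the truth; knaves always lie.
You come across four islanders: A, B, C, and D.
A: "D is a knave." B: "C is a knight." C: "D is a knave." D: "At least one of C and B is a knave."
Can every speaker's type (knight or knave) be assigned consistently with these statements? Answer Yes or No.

Yes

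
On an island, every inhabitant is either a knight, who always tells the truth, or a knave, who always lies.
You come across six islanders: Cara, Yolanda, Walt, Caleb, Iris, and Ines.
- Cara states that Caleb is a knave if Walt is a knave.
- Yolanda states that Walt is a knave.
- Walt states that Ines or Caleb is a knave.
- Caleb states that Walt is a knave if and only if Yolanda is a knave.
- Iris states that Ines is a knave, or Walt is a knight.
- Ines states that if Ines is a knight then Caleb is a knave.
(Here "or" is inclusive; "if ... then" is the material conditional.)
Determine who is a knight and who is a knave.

Cara is a knight, Yolanda is a knave, Walt is a knight, Caleb is a knave, Iris is a knight, and Ines is a knight.

As a knight, Cara's statement "Caleb is a knave if Walt is a knave" should be True; it is.
Since Yolanda is a knave, "Walt is a knave" needs to be false, which holds.
Walt is a knight, and the claim "Ines or Caleb is a knave" is indeed True.
Caleb is a knave, and the claim "Walt is a knave if and only if Yolanda is a knave" is indeed false.
Iris (knight): "Ines is a knave, or Walt is a knight" — True. ✓
Ines (knight): "if Ines is a knight then Caleb is a knave" — True. ✓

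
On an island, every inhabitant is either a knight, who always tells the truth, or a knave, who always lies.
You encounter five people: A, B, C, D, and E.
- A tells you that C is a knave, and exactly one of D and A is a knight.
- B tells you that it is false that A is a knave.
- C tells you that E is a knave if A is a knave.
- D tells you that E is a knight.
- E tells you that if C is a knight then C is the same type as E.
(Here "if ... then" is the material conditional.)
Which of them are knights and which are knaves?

A is a knave, B is a knave, C is a knight, D is a knave, and E is a knave.

As a knave, A's statement "C is a knave, and exactly one of D and A is a knight" should be false; it is.
B is a knave, so "it is false that A is a knave" must be false — and it is.
C (knight): "E is a knave if A is a knave" — true. ✓
D is a knave, so "E is a knight" must be false — and it is.
E is a knave; "if C is a knight then C is the same type as E" is false, as required.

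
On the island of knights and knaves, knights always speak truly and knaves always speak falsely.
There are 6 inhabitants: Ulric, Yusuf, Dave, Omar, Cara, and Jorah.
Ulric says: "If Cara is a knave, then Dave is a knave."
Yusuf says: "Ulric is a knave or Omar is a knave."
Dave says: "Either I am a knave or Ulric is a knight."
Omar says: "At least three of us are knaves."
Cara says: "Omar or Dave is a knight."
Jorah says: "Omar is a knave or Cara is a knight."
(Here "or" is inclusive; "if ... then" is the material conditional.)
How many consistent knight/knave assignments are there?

1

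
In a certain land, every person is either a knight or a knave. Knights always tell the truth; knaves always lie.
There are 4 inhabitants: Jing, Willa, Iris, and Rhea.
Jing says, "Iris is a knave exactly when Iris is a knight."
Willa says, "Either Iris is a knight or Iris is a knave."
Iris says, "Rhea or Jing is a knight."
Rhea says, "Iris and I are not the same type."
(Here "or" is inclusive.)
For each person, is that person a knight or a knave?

Since Jing is a knave, "Iris is a knave exactly when Iris is a knight" needs to be false, which holds.
As a knight, Willa's statement "either Iris is a knight or Iris is a knave" should be true; it is.
Iris is a knave, so "Rhea or Jing is a knight" must be false — and it is.
Rhea is a knave, and the claim "Iris and I are not the same type" is indeed false.

Jing is a knave, Willa is a knight, Iris is a knave, and Rhea is a knave.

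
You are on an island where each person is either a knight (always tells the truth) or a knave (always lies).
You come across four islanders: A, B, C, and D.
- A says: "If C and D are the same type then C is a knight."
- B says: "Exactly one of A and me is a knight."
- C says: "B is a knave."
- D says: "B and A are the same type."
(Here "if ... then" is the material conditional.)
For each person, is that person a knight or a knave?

A is a knave, and the claim "if C and D are the same type then C is a knight" is indeed False.
B is a knight, so "exactly one of A and me is a knight" must be true — and it is.
C is a knave, so "B is a knave" must be False — and it is.
D is a knave, and the claim "B and A are the same type" is indeed False.

A is a knave, B is a knight, C is a knave, and D is a knave.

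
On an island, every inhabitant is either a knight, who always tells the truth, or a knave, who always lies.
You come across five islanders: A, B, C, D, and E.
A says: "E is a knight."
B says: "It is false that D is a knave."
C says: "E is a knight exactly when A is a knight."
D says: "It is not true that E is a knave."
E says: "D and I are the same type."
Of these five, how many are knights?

The unique consistent assignment is A=knight, B=knight, C=knight, D=knight, E=knight.
That has 5 knights.

5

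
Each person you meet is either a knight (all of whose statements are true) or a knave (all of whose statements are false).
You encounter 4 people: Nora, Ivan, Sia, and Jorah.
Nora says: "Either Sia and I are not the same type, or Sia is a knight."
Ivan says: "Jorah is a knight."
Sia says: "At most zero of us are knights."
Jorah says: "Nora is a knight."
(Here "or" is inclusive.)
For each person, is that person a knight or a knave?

Knights: Nora, Ivan, and Jorah. Knaves: Sia.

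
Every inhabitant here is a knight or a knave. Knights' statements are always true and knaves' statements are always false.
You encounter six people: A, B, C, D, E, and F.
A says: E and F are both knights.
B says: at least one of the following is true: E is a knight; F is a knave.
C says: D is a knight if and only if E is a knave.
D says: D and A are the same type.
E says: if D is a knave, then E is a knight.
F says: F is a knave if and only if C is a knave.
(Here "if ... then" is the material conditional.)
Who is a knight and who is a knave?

As a knight, A's statement "E and F are both knights" should be True; it is.
Since B is a knight, "at least one of the following is true: E is a knight; F is a knave" needs to be True, which holds.
C is a knight, and the claim "D is a knight if and only if E is a knave" is indeed True.
Since D is a knave, "D and A are the same type" needs to be False, which holds.
E is a knight; "if D is a knave, then E is a knight" is True, as required.
F is a knight, and the claim "F is a knave if and only if C is a knave" is indeed True.

A is a knight, B is a knight, C is a knight, D is a knave, E is a knight, and F is a knight.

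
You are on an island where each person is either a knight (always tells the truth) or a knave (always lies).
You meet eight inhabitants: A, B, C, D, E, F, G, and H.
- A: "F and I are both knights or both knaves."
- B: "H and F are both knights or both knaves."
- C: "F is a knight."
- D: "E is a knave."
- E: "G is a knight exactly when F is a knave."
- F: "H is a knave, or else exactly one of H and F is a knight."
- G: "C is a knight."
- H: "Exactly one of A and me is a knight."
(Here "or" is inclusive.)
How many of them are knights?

The unique consistent assignment is A=knave, B=knave, C=knight, D=knight, E=knave, F=knight, G=knight, H=knave.
That has 4 knights.

4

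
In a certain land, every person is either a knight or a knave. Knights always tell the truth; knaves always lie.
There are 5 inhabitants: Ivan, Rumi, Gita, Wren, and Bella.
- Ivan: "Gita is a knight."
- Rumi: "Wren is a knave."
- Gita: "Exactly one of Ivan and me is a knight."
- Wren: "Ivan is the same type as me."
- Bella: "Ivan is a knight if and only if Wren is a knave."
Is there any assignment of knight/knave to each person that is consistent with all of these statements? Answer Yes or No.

No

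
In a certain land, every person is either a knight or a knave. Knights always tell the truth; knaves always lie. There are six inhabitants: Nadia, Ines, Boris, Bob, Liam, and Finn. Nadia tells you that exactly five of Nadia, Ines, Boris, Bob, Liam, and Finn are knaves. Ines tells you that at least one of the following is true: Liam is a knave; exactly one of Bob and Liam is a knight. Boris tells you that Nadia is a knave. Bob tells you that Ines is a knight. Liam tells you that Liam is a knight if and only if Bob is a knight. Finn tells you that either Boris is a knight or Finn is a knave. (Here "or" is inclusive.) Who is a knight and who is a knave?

Nadia is a knave, so "exactly five of Nadia, Ines, Boris, Bob, Liam, and Finn are knaves" must be False — and it is.
Ines (knight): "at least one of the following is true: Liam is a knave; exactly one of Bob and Liam is a knight" — true. ✓
Since Boris is a knight, "Nadia is a knave" needs to be true, which holds.
Bob (knight): "Ines is a knight" — true. ✓
As a knave, Liam's statement "Liam is a knight if and only if Bob is a knight" should be False; it is.
As a knight, Finn's statement "either Boris is a knight or Finn is a knave" should be true; it is.

Nadia is a knave, Ines is a knight, Boris is a knight, Bob is a knight, Liam is a knave, and Finn is a knight.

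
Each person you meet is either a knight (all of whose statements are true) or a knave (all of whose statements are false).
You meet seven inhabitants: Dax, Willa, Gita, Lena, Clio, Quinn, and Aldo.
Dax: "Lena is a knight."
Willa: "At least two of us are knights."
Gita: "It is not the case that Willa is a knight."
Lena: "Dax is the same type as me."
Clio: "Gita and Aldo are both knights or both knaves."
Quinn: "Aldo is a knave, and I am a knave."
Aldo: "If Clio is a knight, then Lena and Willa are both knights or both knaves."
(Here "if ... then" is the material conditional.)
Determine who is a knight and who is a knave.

Dax is a knight, Willa is a knight, Gita is a knave, Lena is a knight, Clio is a knave, Quinn is a knave, and Aldo is a knight.

Dax (knight): "Lena is a knight" — true. ✓
Willa is a knight; "at least two of us are knights" is true, as required.
Since Gita is a knave, "it is not the case that Willa is a knight" needs to be False, which holds.
Since Lena is a knight, "Dax is the same type as me" needs to be true, which holds.
Clio is a knave, so "Gita and Aldo are both knights or both knaves" must be False — and it is.
As a knave, Quinn's statement "Aldo is a knave, and I am a knave" should be False; it is.
Aldo is a knight; "if Clio is a knight, then Lena and Willa are both knights or both knaves" is true, as required.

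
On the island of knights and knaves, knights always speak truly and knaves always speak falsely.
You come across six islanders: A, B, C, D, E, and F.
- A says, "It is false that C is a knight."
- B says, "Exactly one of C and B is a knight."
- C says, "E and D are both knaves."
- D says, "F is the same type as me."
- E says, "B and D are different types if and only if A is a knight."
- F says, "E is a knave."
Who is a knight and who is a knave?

A is a knight, B is a knight, C is a knave, D is a knight, E is a knave, and F is a knight.

A is a knight, and the claim "it is false that C is a knight" is indeed True.
B is a knight, and the claim "exactly one of C and B is a knight" is indeed True.
C is a knave, so "E and D are both knaves" must be false — and it is.
D is a knight, and the claim "F is the same type as me" is indeed True.
E (knave): "B and D are different types if and only if A is a knight" — false. ✓
As a knight, F's statement "E is a knave" should be True; it is.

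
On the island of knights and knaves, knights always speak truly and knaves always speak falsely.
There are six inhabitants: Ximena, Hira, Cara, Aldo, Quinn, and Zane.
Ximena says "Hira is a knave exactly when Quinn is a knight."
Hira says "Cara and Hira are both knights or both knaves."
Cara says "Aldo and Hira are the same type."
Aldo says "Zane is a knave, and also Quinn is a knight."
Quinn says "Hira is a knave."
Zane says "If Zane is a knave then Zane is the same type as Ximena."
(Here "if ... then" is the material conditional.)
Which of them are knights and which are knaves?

Since Ximena is a knight, "Hira is a knave exactly when Quinn is a knight" needs to be true, which holds.
Hira is a knave, and the claim "Cara and Hira are both knights or both knaves" is indeed false.
Cara is a knight; "Aldo and Hira are the same type" is true, as required.
Since Aldo is a knave, "Zane is a knave, and also Quinn is a knight" needs to be false, which holds.
Quinn is a knight, and the claim "Hira is a knave" is indeed true.
As a knight, Zane's statement "if Zane is a knave then Zane is the same type as Ximena" should be true; it is.

Knights: Ximena, Cara, Quinn, and Zane. Knaves: Hira and Aldo.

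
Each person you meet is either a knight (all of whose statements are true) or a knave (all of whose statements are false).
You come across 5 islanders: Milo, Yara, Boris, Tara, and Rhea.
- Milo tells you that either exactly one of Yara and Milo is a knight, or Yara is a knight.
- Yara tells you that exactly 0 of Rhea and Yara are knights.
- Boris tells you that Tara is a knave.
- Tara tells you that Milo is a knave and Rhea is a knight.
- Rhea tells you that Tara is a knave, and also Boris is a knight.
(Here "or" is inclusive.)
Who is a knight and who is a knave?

Milo (knight): "either exactly one of Yara and Milo is a knight, or Yara is a knight" — true. ✓
Yara is a knave; "exactly 0 of Rhea and Yara are knights" is false, as required.
Boris is a knight, so "Tara is a knave" must be true — and it is.
Tara is a knave; "Milo is a knave and Rhea is a knight" is false, as required.
Since Rhea is a knight, "Tara is a knave, and also Boris is a knight" needs to be true, which holds.

Milo is a knight, Yara is a knave, Boris is a knight, Tara is a knave, and Rhea is a knight.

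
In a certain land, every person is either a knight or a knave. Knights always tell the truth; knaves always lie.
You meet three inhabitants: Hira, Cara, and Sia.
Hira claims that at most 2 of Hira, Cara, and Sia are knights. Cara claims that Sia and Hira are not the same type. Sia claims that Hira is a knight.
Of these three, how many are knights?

2

The unique consistent assignment is Hira=knight, Cara=knave, Sia=knight.
That has 2 knights.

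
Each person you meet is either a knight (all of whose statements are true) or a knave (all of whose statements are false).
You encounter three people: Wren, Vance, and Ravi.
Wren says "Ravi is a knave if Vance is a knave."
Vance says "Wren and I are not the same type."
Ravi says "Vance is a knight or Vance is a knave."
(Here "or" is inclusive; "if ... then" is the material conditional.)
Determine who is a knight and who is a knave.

Wren is a knave, Vance is a knave, and Ravi is a knight.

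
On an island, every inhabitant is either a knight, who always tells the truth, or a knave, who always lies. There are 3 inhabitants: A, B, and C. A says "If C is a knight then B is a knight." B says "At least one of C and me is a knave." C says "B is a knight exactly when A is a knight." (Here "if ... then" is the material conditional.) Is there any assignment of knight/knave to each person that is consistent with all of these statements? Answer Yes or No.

Checking all 8 assignments, each has at least one speaker whose statement's truth value contradicts their type.

No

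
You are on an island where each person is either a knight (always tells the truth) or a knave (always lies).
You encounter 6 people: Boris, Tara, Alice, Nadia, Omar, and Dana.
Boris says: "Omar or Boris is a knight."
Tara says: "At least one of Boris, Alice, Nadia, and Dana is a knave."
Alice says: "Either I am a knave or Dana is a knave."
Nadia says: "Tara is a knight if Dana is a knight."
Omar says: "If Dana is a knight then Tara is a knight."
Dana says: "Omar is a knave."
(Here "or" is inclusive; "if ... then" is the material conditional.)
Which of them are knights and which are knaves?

Boris is a knight; "Omar or Boris is a knight" is true, as required.
Since Tara is a knight, "at least one of Boris, Alice, Nadia, and Dana is a knave" needs to be true, which holds.
Since Alice is a knight, "either I am a knave or Dana is a knave" needs to be true, which holds.
Since Nadia is a knight, "Tara is a knight if Dana is a knight" needs to be true, which holds.
As a knight, Omar's statement "if Dana is a knight then Tara is a knight" should be true; it is.
As a knave, Dana's statement "Omar is a knave" should be False; it is.

Boris is a knight, Tara is a knight, Alice is a knight, Nadia is a knight, Omar is a knight, and Dana is a knave.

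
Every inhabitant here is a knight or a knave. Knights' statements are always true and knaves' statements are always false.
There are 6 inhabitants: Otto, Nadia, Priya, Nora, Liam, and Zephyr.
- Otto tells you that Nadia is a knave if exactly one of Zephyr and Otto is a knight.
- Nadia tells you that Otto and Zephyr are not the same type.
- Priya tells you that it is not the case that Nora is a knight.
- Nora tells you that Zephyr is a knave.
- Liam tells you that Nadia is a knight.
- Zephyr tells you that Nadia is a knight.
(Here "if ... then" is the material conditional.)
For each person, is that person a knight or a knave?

Otto is a knave, Nadia is a knight, Priya is a knight, Nora is a knave, Liam is a knight, and Zephyr is a knight.

Since Otto is a knave, "Nadia is a knave if exactly one of Zephyr and Otto is a knight" needs to be false, which holds.
Nadia is a knight; "Otto and Zephyr are not the same type" is true, as required.
Since Priya is a knight, "it is not the case that Nora is a knight" needs to be true, which holds.
Nora is a knave; "Zephyr is a knave" is false, as required.
Liam is a knight, and the claim "Nadia is a knight" is indeed true.
Zephyr is a knight, and the claim "Nadia is a knight" is indeed true.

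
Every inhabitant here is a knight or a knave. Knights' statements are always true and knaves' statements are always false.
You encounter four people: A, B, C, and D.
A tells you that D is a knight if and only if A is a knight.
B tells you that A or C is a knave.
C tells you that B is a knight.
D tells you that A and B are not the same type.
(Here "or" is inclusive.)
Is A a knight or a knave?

A is a knave.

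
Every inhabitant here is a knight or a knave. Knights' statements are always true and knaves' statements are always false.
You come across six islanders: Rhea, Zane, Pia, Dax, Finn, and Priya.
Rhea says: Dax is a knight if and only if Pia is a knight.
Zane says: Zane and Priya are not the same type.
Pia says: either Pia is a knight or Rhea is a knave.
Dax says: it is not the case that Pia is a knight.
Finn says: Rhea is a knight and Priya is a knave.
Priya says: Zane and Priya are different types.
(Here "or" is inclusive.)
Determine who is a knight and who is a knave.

Rhea is a knave, so "Dax is a knight if and only if Pia is a knight" must be false — and it is.
Since Zane is a knave, "Zane and Priya are not the same type" needs to be false, which holds.
Pia is a knight, so "either Pia is a knight or Rhea is a knave" must be true — and it is.
Since Dax is a knave, "it is not the case that Pia is a knight" needs to be false, which holds.
Finn is a knave, so "Rhea is a knight and Priya is a knave" must be false — and it is.
Priya is a knave, so "Zane and Priya are different types" must be false — and it is.

Knights: Pia. Knaves: Rhea, Zane, Dax, Finn, and Priya.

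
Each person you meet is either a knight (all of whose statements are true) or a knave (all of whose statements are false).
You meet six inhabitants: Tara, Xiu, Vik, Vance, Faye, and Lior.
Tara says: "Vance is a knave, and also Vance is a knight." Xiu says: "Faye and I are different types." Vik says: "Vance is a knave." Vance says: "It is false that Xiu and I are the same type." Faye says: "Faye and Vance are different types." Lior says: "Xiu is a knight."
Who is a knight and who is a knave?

As a knave, Tara's statement "Vance is a knave, and also Vance is a knight" should be false; it is.
Xiu is a knave, so "Faye and I are different types" must be false — and it is.
Vik (knight): "Vance is a knave" — True. ✓
Vance (knave): "it is false that Xiu and I are the same type" — false. ✓
Faye is a knave, and the claim "Faye and Vance are different types" is indeed false.
Lior is a knave, and the claim "Xiu is a knight" is indeed false.

Tara is a knave, Xiu is a knave, Vik is a knight, Vance is a knave, Faye is a knave, and Lior is a knave.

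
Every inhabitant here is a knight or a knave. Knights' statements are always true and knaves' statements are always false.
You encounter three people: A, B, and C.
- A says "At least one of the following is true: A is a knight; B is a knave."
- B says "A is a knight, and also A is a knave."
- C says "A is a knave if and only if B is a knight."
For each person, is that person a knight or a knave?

Suppose A is a knave. Then A's statement "at least one of the following is true: A is a knight; B is a knave" would have to be false. Checking the 4 ways to assign the others, none is consistent with every speaker.
(For instance, with B=knave, C=knight, A's claim "at least one of the following is true: A is a knight; B is a knave" comes out true where it would need to be false.)
So A must be a knight, making "at least one of the following is true: A is a knight; B is a knave" true. Taking A=knight, B=knave, C=knight, each remaining statement checks out:
  B (knave): "A is a knight, and also A is a knave" — false. ✓
  C (knight): "A is a knave if and only if B is a knight" — true. ✓
This is the unique consistent assignment.

Knights: A and C. Knaves: B.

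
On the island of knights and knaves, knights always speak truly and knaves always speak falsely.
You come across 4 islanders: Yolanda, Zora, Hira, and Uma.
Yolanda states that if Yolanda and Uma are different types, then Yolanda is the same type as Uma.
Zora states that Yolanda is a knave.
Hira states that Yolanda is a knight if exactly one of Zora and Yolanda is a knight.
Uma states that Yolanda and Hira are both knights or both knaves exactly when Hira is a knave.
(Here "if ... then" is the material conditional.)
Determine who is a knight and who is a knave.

Yolanda (knave): "if Yolanda and Uma are different types, then Yolanda is the same type as Uma" — False. ✓
Zora is a knight, so "Yolanda is a knave" must be True — and it is.
Hira is a knave, and the claim "Yolanda is a knight if exactly one of Zora and Yolanda is a knight" is indeed False.
Uma is a knight, and the claim "Yolanda and Hira are both knights or both knaves exactly when Hira is a knave" is indeed True.

Yolanda is a knave, Zora is a knight, Hira is a knave, and Uma is a knight.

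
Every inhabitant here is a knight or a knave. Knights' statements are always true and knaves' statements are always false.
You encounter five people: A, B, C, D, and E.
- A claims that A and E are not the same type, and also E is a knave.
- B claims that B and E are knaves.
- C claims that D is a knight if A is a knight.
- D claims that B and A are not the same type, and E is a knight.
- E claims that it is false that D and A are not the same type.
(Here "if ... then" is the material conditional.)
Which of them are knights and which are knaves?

A is a knave, B is a knave, C is a knight, D is a knave, and E is a knight.

A is a knave; "A and E are not the same type, and also E is a knave" is false, as required.
B is a knave; "B and E are knaves" is false, as required.
C is a knight; "D is a knight if A is a knight" is True, as required.
D is a knave; "B and A are not the same type, and E is a knight" is false, as required.
E is a knight, and the claim "it is false that D and A are not the same type" is indeed True.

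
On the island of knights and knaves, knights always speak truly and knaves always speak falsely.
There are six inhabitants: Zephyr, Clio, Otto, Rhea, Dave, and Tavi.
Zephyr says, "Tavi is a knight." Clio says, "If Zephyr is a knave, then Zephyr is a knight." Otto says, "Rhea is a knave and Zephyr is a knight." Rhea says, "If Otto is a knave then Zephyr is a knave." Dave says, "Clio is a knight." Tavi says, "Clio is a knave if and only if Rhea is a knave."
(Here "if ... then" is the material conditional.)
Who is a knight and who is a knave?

Zephyr is a knave, Clio is a knave, Otto is a knave, Rhea is a knight, Dave is a knave, and Tavi is a knave.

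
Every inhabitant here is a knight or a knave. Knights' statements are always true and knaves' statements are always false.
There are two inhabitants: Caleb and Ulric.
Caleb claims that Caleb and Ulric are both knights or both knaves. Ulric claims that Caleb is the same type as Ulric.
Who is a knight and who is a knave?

Caleb is a knight and Ulric is a knight.

Suppose Caleb is a knave. Then Caleb's statement "Caleb and Ulric are both knights or both knaves" would have to be false. Checking the 2 ways to assign the others, none is consistent with every speaker.
(For instance, with Ulric=knight, Ulric's claim "Caleb is the same type as Ulric" comes out false where it would need to be true.)
So Caleb must be a knight, making "Caleb and Ulric are both knights or both knaves" true. Taking Caleb=knight, Ulric=knight, each remaining statement checks out:
  Ulric (knight): "Caleb is the same type as Ulric" — true. ✓
This is the unique consistent assignment.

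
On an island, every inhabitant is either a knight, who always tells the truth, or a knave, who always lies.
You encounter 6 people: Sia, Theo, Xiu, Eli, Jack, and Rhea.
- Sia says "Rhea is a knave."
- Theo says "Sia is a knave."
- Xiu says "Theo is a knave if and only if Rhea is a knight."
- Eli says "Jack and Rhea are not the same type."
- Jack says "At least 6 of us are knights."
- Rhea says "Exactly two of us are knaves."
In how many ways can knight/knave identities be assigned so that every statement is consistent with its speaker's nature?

1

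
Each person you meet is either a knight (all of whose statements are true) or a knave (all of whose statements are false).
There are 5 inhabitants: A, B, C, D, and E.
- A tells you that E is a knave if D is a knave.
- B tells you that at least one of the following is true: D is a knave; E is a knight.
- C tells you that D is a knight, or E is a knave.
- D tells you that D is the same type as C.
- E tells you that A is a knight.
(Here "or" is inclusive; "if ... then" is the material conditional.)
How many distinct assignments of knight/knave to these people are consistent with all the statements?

Consistent assignments:
  A=knight, B=knight, C=knight, D=knight, E=knight

1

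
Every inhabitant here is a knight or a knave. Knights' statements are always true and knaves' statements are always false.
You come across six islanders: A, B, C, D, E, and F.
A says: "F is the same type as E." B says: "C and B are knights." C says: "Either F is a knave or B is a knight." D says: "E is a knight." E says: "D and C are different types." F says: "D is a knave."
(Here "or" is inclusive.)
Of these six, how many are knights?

The unique consistent assignment is A=knave, B=knave, C=knave, D=knave, E=knave, F=knight.
That has 1 knight.

1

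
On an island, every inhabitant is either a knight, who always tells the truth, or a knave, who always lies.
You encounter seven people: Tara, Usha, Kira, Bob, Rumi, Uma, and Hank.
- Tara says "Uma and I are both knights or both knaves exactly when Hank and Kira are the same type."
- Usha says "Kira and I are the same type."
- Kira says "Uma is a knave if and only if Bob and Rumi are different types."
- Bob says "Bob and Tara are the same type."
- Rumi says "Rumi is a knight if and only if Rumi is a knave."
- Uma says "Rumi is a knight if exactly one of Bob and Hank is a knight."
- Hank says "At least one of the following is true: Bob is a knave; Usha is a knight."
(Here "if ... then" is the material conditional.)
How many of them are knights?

3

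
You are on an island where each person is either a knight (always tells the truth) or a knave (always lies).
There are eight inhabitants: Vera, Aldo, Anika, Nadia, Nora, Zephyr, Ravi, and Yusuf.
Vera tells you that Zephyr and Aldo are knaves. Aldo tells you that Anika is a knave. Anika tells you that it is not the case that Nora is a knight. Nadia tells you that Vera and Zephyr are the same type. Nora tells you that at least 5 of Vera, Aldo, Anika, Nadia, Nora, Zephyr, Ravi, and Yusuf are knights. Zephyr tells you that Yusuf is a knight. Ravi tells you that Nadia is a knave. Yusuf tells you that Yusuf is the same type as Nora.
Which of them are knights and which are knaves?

Knights: Aldo, Nora, Zephyr, Ravi, and Yusuf. Knaves: Vera, Anika, and Nadia.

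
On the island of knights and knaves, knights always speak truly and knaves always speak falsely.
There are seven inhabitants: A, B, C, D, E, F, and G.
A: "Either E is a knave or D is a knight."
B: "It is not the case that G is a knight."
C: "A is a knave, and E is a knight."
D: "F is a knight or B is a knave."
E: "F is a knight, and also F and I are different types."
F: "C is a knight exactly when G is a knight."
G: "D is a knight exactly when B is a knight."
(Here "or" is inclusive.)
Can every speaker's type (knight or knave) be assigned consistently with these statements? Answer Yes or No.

No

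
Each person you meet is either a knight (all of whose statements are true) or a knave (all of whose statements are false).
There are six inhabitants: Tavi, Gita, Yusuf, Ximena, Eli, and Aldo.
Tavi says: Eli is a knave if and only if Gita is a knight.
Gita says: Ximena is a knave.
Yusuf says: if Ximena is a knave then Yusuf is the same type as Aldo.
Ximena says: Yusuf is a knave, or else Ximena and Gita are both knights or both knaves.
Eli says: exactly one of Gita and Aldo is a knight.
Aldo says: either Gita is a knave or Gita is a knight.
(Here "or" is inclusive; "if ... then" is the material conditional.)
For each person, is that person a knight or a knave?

Tavi is a knight, and the claim "Eli is a knave if and only if Gita is a knight" is indeed True.
Since Gita is a knight, "Ximena is a knave" needs to be True, which holds.
Yusuf is a knight, and the claim "if Ximena is a knave then Yusuf is the same type as Aldo" is indeed True.
Ximena (knave): "Yusuf is a knave, or else Ximena and Gita are both knights or both knaves" — false. ✓
Eli is a knave, so "exactly one of Gita and Aldo is a knight" must be false — and it is.
Aldo is a knight, and the claim "either Gita is a knave or Gita is a knight" is indeed True.

Tavi is a knight, Gita is a knight, Yusuf is a knight, Ximena is a knave, Eli is a knave, and Aldo is a knight.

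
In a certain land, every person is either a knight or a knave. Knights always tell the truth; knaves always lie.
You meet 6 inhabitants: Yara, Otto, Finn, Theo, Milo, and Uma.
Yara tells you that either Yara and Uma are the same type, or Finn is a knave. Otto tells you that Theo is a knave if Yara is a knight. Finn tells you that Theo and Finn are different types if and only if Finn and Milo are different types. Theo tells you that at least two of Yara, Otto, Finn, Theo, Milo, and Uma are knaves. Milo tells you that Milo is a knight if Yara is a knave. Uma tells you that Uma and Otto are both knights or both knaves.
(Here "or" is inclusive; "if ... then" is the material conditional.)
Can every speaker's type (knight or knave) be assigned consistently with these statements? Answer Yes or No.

No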